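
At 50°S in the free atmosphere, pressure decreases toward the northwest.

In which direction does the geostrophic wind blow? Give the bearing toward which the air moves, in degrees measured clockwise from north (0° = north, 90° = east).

The pressure-gradient force points toward the northwest (bearing 315°).
Geostrophic balance: in the Southern Hemisphere the Coriolis force deflects motion to the left, so the geostrophic wind blows 90° to the left of the pressure-gradient force (low pressure on the right).
Rotating 315° by 90° counterclockwise gives 225° — the wind blows toward the southwest.

225°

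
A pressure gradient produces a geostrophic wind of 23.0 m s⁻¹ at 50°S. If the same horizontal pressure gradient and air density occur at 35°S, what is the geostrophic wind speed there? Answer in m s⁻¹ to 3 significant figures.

With the same pressure gradient and density, V_g ∝ 1/f ∝ 1/sin φ.
V₂ = V₁ · sin φ₁ / sin φ₂ = 23.0 × sin 50° / sin 35°
V₂ = 23.0 × 0.7660/0.5736 = 30.7 m s⁻¹

30.7 m s⁻¹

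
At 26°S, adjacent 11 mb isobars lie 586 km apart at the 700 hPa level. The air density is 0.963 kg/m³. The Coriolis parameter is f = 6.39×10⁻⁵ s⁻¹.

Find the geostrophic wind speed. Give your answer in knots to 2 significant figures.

Pressure gradient: |∂P/∂n| = 1100 Pa / 586000 m = 1.88×10⁻³ Pa/m
Geostrophic balance (pressure-gradient force = Coriolis force):
V_g = (1/(fρ)) |∂P/∂n| = 1.88×10⁻³ / (6.39×10⁻⁵ × 0.963) = 30.5 m/s
Converting: 30.5 m/s × 1.944 = 59 knots

59 knots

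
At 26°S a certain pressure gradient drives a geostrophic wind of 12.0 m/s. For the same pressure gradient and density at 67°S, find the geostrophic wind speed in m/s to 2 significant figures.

With the same pressure gradient and density, V_g ∝ 1/f ∝ 1/sin φ.
V₂ = V₁ · sin φ₁ / sin φ₂ = 12.0 × sin 26° / sin 67°
V₂ = 12.0 × 0.4384/0.9205 = 5.7 m/s

5.7 m/s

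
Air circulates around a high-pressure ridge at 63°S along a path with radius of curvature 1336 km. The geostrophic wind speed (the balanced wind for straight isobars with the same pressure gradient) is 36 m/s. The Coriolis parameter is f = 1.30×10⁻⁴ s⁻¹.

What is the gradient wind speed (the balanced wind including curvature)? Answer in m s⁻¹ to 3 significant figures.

Around a high, pressure-gradient force acts outward with centrifugal, so Coriolis balances both:
fV = (1/ρ)|∂P/∂n| + V²/R  →  V² − fR·V + fR·V_g = 0
With fR = 1.30×10⁻⁴ × 1336×10³ m = 174 m/s:
V = [fR − √((fR)² − 4 fR V_g)]/2 = [174 − √(174² − 4×174×36)]/2 = 50.9 m/s
Supergeostrophic (V > V_g = 36 m/s), as expected around a high.

50.9 m s⁻¹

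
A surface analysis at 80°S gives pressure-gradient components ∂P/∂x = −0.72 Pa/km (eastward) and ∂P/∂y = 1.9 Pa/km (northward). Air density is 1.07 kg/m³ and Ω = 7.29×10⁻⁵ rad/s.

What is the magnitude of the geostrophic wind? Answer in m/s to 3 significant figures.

Coriolis parameter at 80°S:
f = 2Ω sin φ = 2 × 7.29×10⁻⁵ × sin 80° = 1.44×10⁻⁴ s⁻¹
In the Southern Hemisphere f is negative: f = −1.44×10⁻⁴ s⁻¹.
Component geostrophic relations (x east, y north):
u_g = −(1/(fρ)) ∂P/∂y,  v_g = (1/(fρ)) ∂P/∂x
u_g = −(1.9×10⁻³)/(−1.44×10⁻⁴ × 1.07) = 12.4 m/s;  v_g = (−0.72×10⁻³)/(−1.44×10⁻⁴ × 1.07) = 4.69 m/s
|V_g| = √(u_g² + v_g²) = 13.2 m/s

13.2 m/s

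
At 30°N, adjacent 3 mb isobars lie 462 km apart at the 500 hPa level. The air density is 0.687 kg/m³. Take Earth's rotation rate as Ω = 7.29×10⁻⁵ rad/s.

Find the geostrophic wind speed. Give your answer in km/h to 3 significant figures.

Coriolis parameter at 30°N:
f = 2Ω sin φ = 2 × 7.29×10⁻⁵ × sin 30° = 7.29×10⁻⁵ s⁻¹
Pressure gradient: |∂P/∂n| = 300 Pa / 462000 m = 6.49×10⁻⁴ Pa/m
Geostrophic balance (pressure-gradient force = Coriolis force):
V_g = (1/(fρ)) |∂P/∂n| = 6.49×10⁻⁴ / (7.29×10⁻⁵ × 0.687) = 13.0 m/s
Converting: 13.0 m/s × 3.6 = 46.7 km/h

46.7 km/h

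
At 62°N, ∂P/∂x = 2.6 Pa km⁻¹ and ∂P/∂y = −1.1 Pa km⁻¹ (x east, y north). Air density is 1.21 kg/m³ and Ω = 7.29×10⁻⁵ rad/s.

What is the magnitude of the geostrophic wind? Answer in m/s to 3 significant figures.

18.1 m/s

Coriolis parameter at 62°N:
f = 2Ω sin φ = 2 × 7.29×10⁻⁵ × sin 62° = 1.29×10⁻⁴ s⁻¹
Component geostrophic relations (x east, y north):
u_g = −(1/(fρ)) ∂P/∂y,  v_g = (1/(fρ)) ∂P/∂x
u_g = −(−1.1×10⁻³)/(1.29×10⁻⁴ × 1.21) = 7.06 m/s;  v_g = (2.6×10⁻³)/(1.29×10⁻⁴ × 1.21) = 16.7 m/s
|V_g| = √(u_g² + v_g²) = 18.1 m/s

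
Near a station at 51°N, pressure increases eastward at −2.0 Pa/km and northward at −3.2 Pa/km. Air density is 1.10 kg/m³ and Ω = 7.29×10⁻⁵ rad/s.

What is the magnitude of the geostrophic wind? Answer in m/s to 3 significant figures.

30.3 m/s

Coriolis parameter at 51°N:
f = 2Ω sin φ = 2 × 7.29×10⁻⁵ × sin 51° = 1.13×10⁻⁴ s⁻¹
Component geostrophic relations (x east, y north):
u_g = −(1/(fρ)) ∂P/∂y,  v_g = (1/(fρ)) ∂P/∂x
u_g = −(−3.2×10⁻³)/(1.13×10⁻⁴ × 1.10) = 25.7 m/s;  v_g = (−2.0×10⁻³)/(1.13×10⁻⁴ × 1.10) = −16.0 m/s
|V_g| = √(u_g² + v_g²) = 30.3 m/s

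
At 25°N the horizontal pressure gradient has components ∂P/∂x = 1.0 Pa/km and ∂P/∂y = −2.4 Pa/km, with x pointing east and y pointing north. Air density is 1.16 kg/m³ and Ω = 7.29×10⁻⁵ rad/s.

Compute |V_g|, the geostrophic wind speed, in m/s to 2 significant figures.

Coriolis parameter at 25°N:
f = 2Ω sin φ = 2 × 7.29×10⁻⁵ × sin 25° = 6.16×10⁻⁵ s⁻¹
Component geostrophic relations (x east, y north):
u_g = −(1/(fρ)) ∂P/∂y,  v_g = (1/(fρ)) ∂P/∂x
u_g = −(−2.4×10⁻³)/(6.16×10⁻⁵ × 1.16) = 33.6 m/s;  v_g = (1.0×10⁻³)/(6.16×10⁻⁵ × 1.16) = 14.0 m/s
|V_g| = √(u_g² + v_g²) = 36.4 m/s

36 m/s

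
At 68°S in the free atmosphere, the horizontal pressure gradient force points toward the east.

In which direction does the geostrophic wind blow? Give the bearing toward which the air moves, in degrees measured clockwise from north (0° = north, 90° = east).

000°

The pressure-gradient force points toward the east (bearing 090°).
Geostrophic balance: in the Southern Hemisphere the Coriolis force deflects motion to the left, so the geostrophic wind blows 90° to the left of the pressure-gradient force (low pressure on the right).
Rotating 090° by 90° counterclockwise gives 000° — the wind blows toward the north.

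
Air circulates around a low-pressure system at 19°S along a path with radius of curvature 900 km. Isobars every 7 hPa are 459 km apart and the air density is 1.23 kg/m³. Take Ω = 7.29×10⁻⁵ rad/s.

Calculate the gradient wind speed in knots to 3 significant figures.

Coriolis parameter at 19°S:
f = 2Ω sin φ = 2 × 7.29×10⁻⁵ × sin 19° = 4.75×10⁻⁵ s⁻¹
Pressure gradient: |∂P/∂n| = 700 Pa / 459000 m = 1.53×10⁻³ Pa/m
Geostrophic speed: V_g = |∂P/∂n|/(fρ) = 1.53×10⁻³/(4.75×10⁻⁵ × 1.23) = 26.1 m/s
Around a low, centrifugal force acts outward with Coriolis, so pressure-gradient force balances both:
(1/ρ)|∂P/∂n| = fV + V²/R  →  V² + fR·V − fR·V_g = 0
With fR = 4.75×10⁻⁵ × 900×10³ m = 42.7 m/s:
V = [−fR + √((fR)² + 4 fR V_g)]/2 = [−42.7 + √(42.7² + 4×42.7×26.1)]/2 = 18.3 m/s
Subgeostrophic (V < V_g = 26.1 m/s), as expected around a low.
Converting: 18.3 m/s × 1.944 = 35.6 knots

35.6 knots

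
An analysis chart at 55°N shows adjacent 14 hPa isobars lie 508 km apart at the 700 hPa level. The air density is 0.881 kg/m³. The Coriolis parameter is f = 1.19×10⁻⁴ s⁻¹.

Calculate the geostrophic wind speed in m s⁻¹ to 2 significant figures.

26 m s⁻¹

Pressure gradient: |∂P/∂n| = 1400 Pa / 508000 m = 2.76×10⁻³ Pa/m
Geostrophic balance (pressure-gradient force = Coriolis force):
V_g = (1/(fρ)) |∂P/∂n| = 2.76×10⁻³ / (1.19×10⁻⁴ × 0.881) = 26.3 m/s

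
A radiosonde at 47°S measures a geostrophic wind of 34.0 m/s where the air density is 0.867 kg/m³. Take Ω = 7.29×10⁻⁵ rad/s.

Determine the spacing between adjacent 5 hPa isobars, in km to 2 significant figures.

160 km

Coriolis parameter at 47°S:
f = 2Ω sin φ = 2 × 7.29×10⁻⁵ × sin 47° = 1.07×10⁻⁴ s⁻¹
Geostrophic balance rearranged: |∂P/∂n| = f ρ V_g
|∂P/∂n| = 1.07×10⁻⁴ × 0.867 × 34.0 = 3.14×10⁻³ Pa/m
Isobar spacing: Δn = ΔP/|∂P/∂n| = 500 Pa / 3.14×10⁻³ Pa/m = 159070 m ≈ 160 km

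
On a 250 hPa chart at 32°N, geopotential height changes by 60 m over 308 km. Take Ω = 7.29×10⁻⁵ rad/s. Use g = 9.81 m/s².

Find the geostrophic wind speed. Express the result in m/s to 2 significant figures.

25 m/s

Coriolis parameter at 32°N:
f = 2Ω sin φ = 2 × 7.29×10⁻⁵ × sin 32° = 7.73×10⁻⁵ s⁻¹
Height gradient: |∂Z/∂n| = 60 m / 308000 m = 1.95×10⁻⁴
On a pressure surface, geostrophic balance gives V_g = (g/f)|∂Z/∂n|:
V_g = 9.81 × 1.95×10⁻⁴ / 7.73×10⁻⁵ = 24.7 m/s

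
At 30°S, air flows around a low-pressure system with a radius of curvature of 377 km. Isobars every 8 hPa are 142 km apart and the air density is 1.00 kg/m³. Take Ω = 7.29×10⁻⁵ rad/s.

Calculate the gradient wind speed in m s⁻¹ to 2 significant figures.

34 m s⁻¹

Coriolis parameter at 30°S:
f = 2Ω sin φ = 2 × 7.29×10⁻⁵ × sin 30° = 7.29×10⁻⁵ s⁻¹
Pressure gradient: |∂P/∂n| = 800 Pa / 142000 m = 5.63×10⁻³ Pa/m
Geostrophic speed: V_g = |∂P/∂n|/(fρ) = 5.63×10⁻³/(7.29×10⁻⁵ × 1.00) = 77.3 m/s
Around a low, centrifugal force acts outward with Coriolis, so pressure-gradient force balances both:
(1/ρ)|∂P/∂n| = fV + V²/R  →  V² + fR·V − fR·V_g = 0
With fR = 7.29×10⁻⁵ × 377×10³ m = 27.5 m/s:
V = [−fR + √((fR)² + 4 fR V_g)]/2 = [−27.5 + √(27.5² + 4×27.5×77.3)]/2 = 34.3 m/s
Subgeostrophic (V < V_g = 77.3 m/s), as expected around a low.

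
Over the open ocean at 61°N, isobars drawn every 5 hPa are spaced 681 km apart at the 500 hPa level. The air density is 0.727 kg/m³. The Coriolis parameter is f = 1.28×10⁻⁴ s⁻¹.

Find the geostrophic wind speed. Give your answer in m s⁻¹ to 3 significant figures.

7.89 m s⁻¹

Pressure gradient: |∂P/∂n| = 500 Pa / 681000 m = 7.34×10⁻⁴ Pa/m
Geostrophic balance (pressure-gradient force = Coriolis force):
V_g = (1/(fρ)) |∂P/∂n| = 7.34×10⁻⁴ / (1.28×10⁻⁴ × 0.727) = 7.89 m/s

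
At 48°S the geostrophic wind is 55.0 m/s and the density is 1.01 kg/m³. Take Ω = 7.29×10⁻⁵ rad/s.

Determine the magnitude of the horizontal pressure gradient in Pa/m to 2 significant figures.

6.0×10⁻³ Pa/m

Coriolis parameter at 48°S:
f = 2Ω sin φ = 2 × 7.29×10⁻⁵ × sin 48° = 1.08×10⁻⁴ s⁻¹
Geostrophic balance rearranged: |∂P/∂n| = f ρ V_g
|∂P/∂n| = 1.08×10⁻⁴ × 1.01 × 55.0 = 6.02×10⁻³ Pa/m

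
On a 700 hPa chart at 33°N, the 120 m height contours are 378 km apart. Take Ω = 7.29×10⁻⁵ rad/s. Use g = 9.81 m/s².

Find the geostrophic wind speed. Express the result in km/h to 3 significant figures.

Coriolis parameter at 33°N:
f = 2Ω sin φ = 2 × 7.29×10⁻⁵ × sin 33° = 7.94×10⁻⁵ s⁻¹
Height gradient: |∂Z/∂n| = 120 m / 378000 m = 3.17×10⁻⁴
On a pressure surface, geostrophic balance gives V_g = (g/f)|∂Z/∂n|:
V_g = 9.81 × 3.17×10⁻⁴ / 7.94×10⁻⁵ = 39.2 m/s
Converting: 39.2 m/s × 3.6 = 141 km/h

141 km/h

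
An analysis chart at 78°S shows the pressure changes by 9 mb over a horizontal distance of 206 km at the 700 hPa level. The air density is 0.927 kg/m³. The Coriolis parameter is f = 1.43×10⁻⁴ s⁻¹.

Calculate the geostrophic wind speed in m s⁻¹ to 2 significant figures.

33 m s⁻¹

Pressure gradient: |∂P/∂n| = 900 Pa / 206000 m = 4.37×10⁻³ Pa/m
Geostrophic balance (pressure-gradient force = Coriolis force):
V_g = (1/(fρ)) |∂P/∂n| = 4.37×10⁻³ / (1.43×10⁻⁴ × 0.927) = 33.0 m/s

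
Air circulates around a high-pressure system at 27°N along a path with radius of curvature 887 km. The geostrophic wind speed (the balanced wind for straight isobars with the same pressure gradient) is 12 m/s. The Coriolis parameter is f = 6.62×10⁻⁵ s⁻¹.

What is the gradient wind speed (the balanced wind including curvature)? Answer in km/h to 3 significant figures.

Around a high, pressure-gradient force acts outward with centrifugal, so Coriolis balances both:
fV = (1/ρ)|∂P/∂n| + V²/R  →  V² − fR·V + fR·V_g = 0
With fR = 6.62×10⁻⁵ × 887×10³ m = 58.7 m/s:
V = [fR − √((fR)² − 4 fR V_g)]/2 = [58.7 − √(58.7² − 4×58.7×12)]/2 = 16.8 m/s
Supergeostrophic (V > V_g = 12 m/s), as expected around a high.
Converting: 16.8 m/s × 3.6 = 60.5 km/h

60.5 km/h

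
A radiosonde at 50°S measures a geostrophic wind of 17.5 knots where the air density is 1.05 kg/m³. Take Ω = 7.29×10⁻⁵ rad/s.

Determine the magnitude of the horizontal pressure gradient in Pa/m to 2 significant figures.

Coriolis parameter at 50°S:
f = 2Ω sin φ = 2 × 7.29×10⁻⁵ × sin 50° = 1.12×10⁻⁴ s⁻¹
Wind speed in SI: 17.5 knots = 9.00 m/s
Geostrophic balance rearranged: |∂P/∂n| = f ρ V_g
|∂P/∂n| = 1.12×10⁻⁴ × 1.05 × 9.00 = 1.06×10⁻³ Pa/m

1.1×10⁻³ Pa/m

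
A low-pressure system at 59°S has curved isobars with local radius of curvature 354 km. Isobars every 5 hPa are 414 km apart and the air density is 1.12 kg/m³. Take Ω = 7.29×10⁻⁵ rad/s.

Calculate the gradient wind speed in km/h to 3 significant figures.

Coriolis parameter at 59°S:
f = 2Ω sin φ = 2 × 7.29×10⁻⁵ × sin 59° = 1.25×10⁻⁴ s⁻¹
Pressure gradient: |∂P/∂n| = 500 Pa / 414000 m = 1.21×10⁻³ Pa/m
Geostrophic speed: V_g = |∂P/∂n|/(fρ) = 1.21×10⁻³/(1.25×10⁻⁴ × 1.12) = 8.63 m/s
Around a low, centrifugal force acts outward with Coriolis, so pressure-gradient force balances both:
(1/ρ)|∂P/∂n| = fV + V²/R  →  V² + fR·V − fR·V_g = 0
With fR = 1.25×10⁻⁴ × 354×10³ m = 44.2 m/s:
V = [−fR + √((fR)² + 4 fR V_g)]/2 = [−44.2 + √(44.2² + 4×44.2×8.63)]/2 = 7.39 m/s
Subgeostrophic (V < V_g = 8.63 m/s), as expected around a low.
Converting: 7.39 m/s × 3.6 = 26.6 km/h

26.6 km/h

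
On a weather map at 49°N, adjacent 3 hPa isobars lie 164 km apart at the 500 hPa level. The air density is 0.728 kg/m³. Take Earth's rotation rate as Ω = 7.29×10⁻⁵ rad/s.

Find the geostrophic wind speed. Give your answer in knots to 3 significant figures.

44.4 knots

Coriolis parameter at 49°N:
f = 2Ω sin φ = 2 × 7.29×10⁻⁵ × sin 49° = 1.10×10⁻⁴ s⁻¹
Pressure gradient: |∂P/∂n| = 300 Pa / 164000 m = 1.83×10⁻³ Pa/m
Geostrophic balance (pressure-gradient force = Coriolis force):
V_g = (1/(fρ)) |∂P/∂n| = 1.83×10⁻³ / (1.10×10⁻⁴ × 0.728) = 22.8 m/s
Converting: 22.8 m/s × 1.944 = 44.4 knots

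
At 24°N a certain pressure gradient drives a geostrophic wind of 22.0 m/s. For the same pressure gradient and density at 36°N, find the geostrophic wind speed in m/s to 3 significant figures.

15.2 m/s

With the same pressure gradient and density, V_g ∝ 1/f ∝ 1/sin φ.
V₂ = V₁ · sin φ₁ / sin φ₂ = 22.0 × sin 24° / sin 36°
V₂ = 22.0 × 0.4067/0.5878 = 15.2 m/s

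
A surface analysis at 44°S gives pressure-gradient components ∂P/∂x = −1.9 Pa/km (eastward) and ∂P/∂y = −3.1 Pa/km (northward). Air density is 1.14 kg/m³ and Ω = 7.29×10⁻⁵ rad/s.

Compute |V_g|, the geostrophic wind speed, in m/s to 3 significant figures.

Coriolis parameter at 44°S:
f = 2Ω sin φ = 2 × 7.29×10⁻⁵ × sin 44° = 1.01×10⁻⁴ s⁻¹
In the Southern Hemisphere f is negative: f = −1.01×10⁻⁴ s⁻¹.
Component geostrophic relations (x east, y north):
u_g = −(1/(fρ)) ∂P/∂y,  v_g = (1/(fρ)) ∂P/∂x
u_g = −(−3.1×10⁻³)/(−1.01×10⁻⁴ × 1.14) = −26.8 m/s;  v_g = (−1.9×10⁻³)/(−1.01×10⁻⁴ × 1.14) = 16.5 m/s
|V_g| = √(u_g² + v_g²) = 31.5 m/s

31.5 m/s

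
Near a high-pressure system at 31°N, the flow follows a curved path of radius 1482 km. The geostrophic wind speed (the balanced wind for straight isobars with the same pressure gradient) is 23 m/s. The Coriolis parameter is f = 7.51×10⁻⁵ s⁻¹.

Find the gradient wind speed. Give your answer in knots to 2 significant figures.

Around a high, pressure-gradient force acts outward with centrifugal, so Coriolis balances both:
fV = (1/ρ)|∂P/∂n| + V²/R  →  V² − fR·V + fR·V_g = 0
With fR = 7.51×10⁻⁵ × 1482×10³ m = 111 m/s:
V = [fR − √((fR)² − 4 fR V_g)]/2 = [111 − √(111² − 4×111×23)]/2 = 32.5 m/s
Supergeostrophic (V > V_g = 23 m/s), as expected around a high.
Converting: 32.5 m/s × 1.944 = 63 knots

63 knots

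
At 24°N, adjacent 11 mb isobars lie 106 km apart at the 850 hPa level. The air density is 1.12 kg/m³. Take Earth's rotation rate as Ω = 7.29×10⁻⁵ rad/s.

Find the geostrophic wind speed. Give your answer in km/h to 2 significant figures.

560 km/h

Coriolis parameter at 24°N:
f = 2Ω sin φ = 2 × 7.29×10⁻⁵ × sin 24° = 5.93×10⁻⁵ s⁻¹
Pressure gradient: |∂P/∂n| = 1100 Pa / 106000 m = 1.04×10⁻² Pa/m
Geostrophic balance (pressure-gradient force = Coriolis force):
V_g = (1/(fρ)) |∂P/∂n| = 1.04×10⁻² / (5.93×10⁻⁵ × 1.12) = 156 m/s
Converting: 156 m/s × 3.6 = 560 km/h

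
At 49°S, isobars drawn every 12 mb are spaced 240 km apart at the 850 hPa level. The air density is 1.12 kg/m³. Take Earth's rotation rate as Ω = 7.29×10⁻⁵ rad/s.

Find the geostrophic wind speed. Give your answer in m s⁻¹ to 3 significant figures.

40.6 m s⁻¹

Coriolis parameter at 49°S:
f = 2Ω sin φ = 2 × 7.29×10⁻⁵ × sin 49° = 1.10×10⁻⁴ s⁻¹
Pressure gradient: |∂P/∂n| = 1200 Pa / 240000 m = 5.00×10⁻³ Pa/m
Geostrophic balance (pressure-gradient force = Coriolis force):
V_g = (1/(fρ)) |∂P/∂n| = 5.00×10⁻³ / (1.10×10⁻⁴ × 1.12) = 40.6 m/s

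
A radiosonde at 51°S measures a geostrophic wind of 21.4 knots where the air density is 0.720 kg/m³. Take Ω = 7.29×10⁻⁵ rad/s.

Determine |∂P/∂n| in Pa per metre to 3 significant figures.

Coriolis parameter at 51°S:
f = 2Ω sin φ = 2 × 7.29×10⁻⁵ × sin 51° = 1.13×10⁻⁴ s⁻¹
Wind speed in SI: 21.4 knots = 11.0 m/s
Geostrophic balance rearranged: |∂P/∂n| = f ρ V_g
|∂P/∂n| = 1.13×10⁻⁴ × 0.720 × 11.0 = 8.98×10⁻⁴ Pa/m

8.98×10⁻⁴ Pa/m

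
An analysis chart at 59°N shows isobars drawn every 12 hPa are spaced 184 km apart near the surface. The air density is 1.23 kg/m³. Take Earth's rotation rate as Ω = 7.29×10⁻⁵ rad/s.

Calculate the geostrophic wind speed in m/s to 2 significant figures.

42 m/s

Coriolis parameter at 59°N:
f = 2Ω sin φ = 2 × 7.29×10⁻⁵ × sin 59° = 1.25×10⁻⁴ s⁻¹
Pressure gradient: |∂P/∂n| = 1200 Pa / 184000 m = 6.52×10⁻³ Pa/m
Geostrophic balance (pressure-gradient force = Coriolis force):
V_g = (1/(fρ)) |∂P/∂n| = 6.52×10⁻³ / (1.25×10⁻⁴ × 1.23) = 42.4 m/s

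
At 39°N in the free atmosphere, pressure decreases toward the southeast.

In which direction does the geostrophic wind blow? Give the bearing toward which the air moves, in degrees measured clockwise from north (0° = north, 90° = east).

The pressure-gradient force points toward the southeast (bearing 135°).
Geostrophic balance: in the Northern Hemisphere the Coriolis force deflects motion to the right, so the geostrophic wind blows 90° to the right of the pressure-gradient force (low pressure on the left).
Rotating 135° by 90° clockwise gives 225° — the wind blows toward the southwest.

225°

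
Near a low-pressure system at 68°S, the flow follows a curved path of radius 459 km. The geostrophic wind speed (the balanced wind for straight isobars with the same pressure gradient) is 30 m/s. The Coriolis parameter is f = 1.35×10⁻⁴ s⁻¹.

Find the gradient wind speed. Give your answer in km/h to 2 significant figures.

Around a low, centrifugal force acts outward with Coriolis, so pressure-gradient force balances both:
(1/ρ)|∂P/∂n| = fV + V²/R  →  V² + fR·V − fR·V_g = 0
With fR = 1.35×10⁻⁴ × 459×10³ m = 62.0 m/s:
V = [−fR + √((fR)² + 4 fR V_g)]/2 = [−62.0 + √(62.0² + 4×62.0×30)]/2 = 22.1 m/s
Subgeostrophic (V < V_g = 30 m/s), as expected around a low.
Converting: 22.1 m/s × 3.6 = 80 km/h

80 km/h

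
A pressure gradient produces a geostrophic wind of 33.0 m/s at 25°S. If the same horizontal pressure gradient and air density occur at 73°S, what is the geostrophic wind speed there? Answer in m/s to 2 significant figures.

15 m/s

With the same pressure gradient and density, V_g ∝ 1/f ∝ 1/sin φ.
V₂ = V₁ · sin φ₁ / sin φ₂ = 33.0 × sin 25° / sin 73°
V₂ = 33.0 × 0.4226/0.9563 = 15 m/s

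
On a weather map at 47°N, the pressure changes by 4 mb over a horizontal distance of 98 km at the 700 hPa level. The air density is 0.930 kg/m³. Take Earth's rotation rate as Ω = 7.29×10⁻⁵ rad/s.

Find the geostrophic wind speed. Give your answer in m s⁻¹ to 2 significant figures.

Coriolis parameter at 47°N:
f = 2Ω sin φ = 2 × 7.29×10⁻⁵ × sin 47° = 1.07×10⁻⁴ s⁻¹
Pressure gradient: |∂P/∂n| = 400 Pa / 98000 m = 4.08×10⁻³ Pa/m
Geostrophic balance (pressure-gradient force = Coriolis force):
V_g = (1/(fρ)) |∂P/∂n| = 4.08×10⁻³ / (1.07×10⁻⁴ × 0.930) = 41.2 m/s

41 m s⁻¹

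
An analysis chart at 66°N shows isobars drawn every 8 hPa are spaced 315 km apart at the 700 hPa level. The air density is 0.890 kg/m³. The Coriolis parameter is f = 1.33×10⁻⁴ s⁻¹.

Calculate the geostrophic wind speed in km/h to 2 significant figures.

Pressure gradient: |∂P/∂n| = 800 Pa / 315000 m = 2.54×10⁻³ Pa/m
Geostrophic balance (pressure-gradient force = Coriolis force):
V_g = (1/(fρ)) |∂P/∂n| = 2.54×10⁻³ / (1.33×10⁻⁴ × 0.890) = 21.5 m/s
Converting: 21.5 m/s × 3.6 = 77 km/h

77 km/h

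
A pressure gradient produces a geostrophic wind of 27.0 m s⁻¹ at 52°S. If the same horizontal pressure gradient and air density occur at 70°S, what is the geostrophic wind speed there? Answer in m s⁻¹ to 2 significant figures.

23 m s⁻¹

With the same pressure gradient and density, V_g ∝ 1/f ∝ 1/sin φ.
V₂ = V₁ · sin φ₁ / sin φ₂ = 27.0 × sin 52° / sin 70°
V₂ = 27.0 × 0.7880/0.9397 = 23 m s⁻¹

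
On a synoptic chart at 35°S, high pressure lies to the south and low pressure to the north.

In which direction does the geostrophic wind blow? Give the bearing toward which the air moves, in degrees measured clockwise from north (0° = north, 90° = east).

270°

The pressure-gradient force points toward the north (bearing 000°).
Geostrophic balance: in the Southern Hemisphere the Coriolis force deflects motion to the left, so the geostrophic wind blows 90° to the left of the pressure-gradient force (low pressure on the right).
Rotating 000° by 90° counterclockwise gives 270° — the wind blows toward the west.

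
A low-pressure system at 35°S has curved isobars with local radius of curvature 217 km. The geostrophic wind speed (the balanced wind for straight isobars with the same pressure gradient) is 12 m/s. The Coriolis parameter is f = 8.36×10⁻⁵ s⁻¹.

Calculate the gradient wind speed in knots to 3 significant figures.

16.0 knots

Around a low, centrifugal force acts outward with Coriolis, so pressure-gradient force balances both:
(1/ρ)|∂P/∂n| = fV + V²/R  →  V² + fR·V − fR·V_g = 0
With fR = 8.36×10⁻⁵ × 217×10³ m = 18.1 m/s:
V = [−fR + √((fR)² + 4 fR V_g)]/2 = [−18.1 + √(18.1² + 4×18.1×12)]/2 = 8.25 m/s
Subgeostrophic (V < V_g = 12 m/s), as expected around a low.
Converting: 8.25 m/s × 1.944 = 16.0 knots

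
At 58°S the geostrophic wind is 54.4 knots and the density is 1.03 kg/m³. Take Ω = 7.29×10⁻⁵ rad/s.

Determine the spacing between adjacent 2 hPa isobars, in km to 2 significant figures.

Coriolis parameter at 58°S:
f = 2Ω sin φ = 2 × 7.29×10⁻⁵ × sin 58° = 1.24×10⁻⁴ s⁻¹
Wind speed in SI: 54.4 knots = 28.0 m/s
Geostrophic balance rearranged: |∂P/∂n| = f ρ V_g
|∂P/∂n| = 1.24×10⁻⁴ × 1.03 × 28.0 = 3.56×10⁻³ Pa/m
Isobar spacing: Δn = ΔP/|∂P/∂n| = 200 Pa / 3.56×10⁻³ Pa/m = 56115 m ≈ 56 km

56 km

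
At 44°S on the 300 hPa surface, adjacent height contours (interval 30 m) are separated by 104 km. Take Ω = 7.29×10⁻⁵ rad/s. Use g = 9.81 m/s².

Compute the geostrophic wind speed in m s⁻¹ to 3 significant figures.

Coriolis parameter at 44°S:
f = 2Ω sin φ = 2 × 7.29×10⁻⁵ × sin 44° = 1.01×10⁻⁴ s⁻¹
Height gradient: |∂Z/∂n| = 30 m / 104000 m = 2.88×10⁻⁴
On a pressure surface, geostrophic balance gives V_g = (g/f)|∂Z/∂n|:
V_g = 9.81 × 2.88×10⁻⁴ / 1.01×10⁻⁴ = 27.9 m/s

27.9 m s⁻¹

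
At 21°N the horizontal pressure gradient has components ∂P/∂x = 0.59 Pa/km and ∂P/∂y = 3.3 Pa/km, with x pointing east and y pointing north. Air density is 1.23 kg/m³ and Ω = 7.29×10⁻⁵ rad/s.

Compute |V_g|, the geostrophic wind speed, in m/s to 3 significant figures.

52.2 m/s

Coriolis parameter at 21°N:
f = 2Ω sin φ = 2 × 7.29×10⁻⁵ × sin 21° = 5.23×10⁻⁵ s⁻¹
Component geostrophic relations (x east, y north):
u_g = −(1/(fρ)) ∂P/∂y,  v_g = (1/(fρ)) ∂P/∂x
u_g = −(3.3×10⁻³)/(5.23×10⁻⁵ × 1.23) = −51.3 m/s;  v_g = (0.59×10⁻³)/(5.23×10⁻⁵ × 1.23) = 9.18 m/s
|V_g| = √(u_g² + v_g²) = 52.2 m/s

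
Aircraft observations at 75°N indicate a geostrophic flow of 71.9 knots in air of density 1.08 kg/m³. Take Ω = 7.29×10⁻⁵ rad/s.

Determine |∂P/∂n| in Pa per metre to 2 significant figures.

5.6×10⁻³ Pa/m

Coriolis parameter at 75°N:
f = 2Ω sin φ = 2 × 7.29×10⁻⁵ × sin 75° = 1.41×10⁻⁴ s⁻¹
Wind speed in SI: 71.9 knots = 37.0 m/s
Geostrophic balance rearranged: |∂P/∂n| = f ρ V_g
|∂P/∂n| = 1.41×10⁻⁴ × 1.08 × 37.0 = 5.63×10⁻³ Pa/m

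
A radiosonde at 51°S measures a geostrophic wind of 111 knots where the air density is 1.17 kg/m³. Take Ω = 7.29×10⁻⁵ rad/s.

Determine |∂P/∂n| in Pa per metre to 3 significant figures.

Coriolis parameter at 51°S:
f = 2Ω sin φ = 2 × 7.29×10⁻⁵ × sin 51° = 1.13×10⁻⁴ s⁻¹
Wind speed in SI: 111 knots = 57.1 m/s
Geostrophic balance rearranged: |∂P/∂n| = f ρ V_g
|∂P/∂n| = 1.13×10⁻⁴ × 1.17 × 57.1 = 7.57×10⁻³ Pa/m

7.57×10⁻³ Pa/m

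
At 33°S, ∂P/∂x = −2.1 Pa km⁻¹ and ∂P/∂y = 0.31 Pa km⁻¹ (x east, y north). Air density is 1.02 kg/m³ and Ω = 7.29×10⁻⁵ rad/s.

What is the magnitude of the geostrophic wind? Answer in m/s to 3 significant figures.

Coriolis parameter at 33°S:
f = 2Ω sin φ = 2 × 7.29×10⁻⁵ × sin 33° = 7.94×10⁻⁵ s⁻¹
In the Southern Hemisphere f is negative: f = −7.94×10⁻⁵ s⁻¹.
Component geostrophic relations (x east, y north):
u_g = −(1/(fρ)) ∂P/∂y,  v_g = (1/(fρ)) ∂P/∂x
u_g = −(0.31×10⁻³)/(−7.94×10⁻⁵ × 1.02) = 3.83 m/s;  v_g = (−2.1×10⁻³)/(−7.94×10⁻⁵ × 1.02) = 25.9 m/s
|V_g| = √(u_g² + v_g²) = 26.2 m/s

26.2 m/s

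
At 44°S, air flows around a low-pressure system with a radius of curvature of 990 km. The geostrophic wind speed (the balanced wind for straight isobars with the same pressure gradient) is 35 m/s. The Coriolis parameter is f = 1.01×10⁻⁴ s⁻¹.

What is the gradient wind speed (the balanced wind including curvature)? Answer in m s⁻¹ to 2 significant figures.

27 m s⁻¹

Around a low, centrifugal force acts outward with Coriolis, so pressure-gradient force balances both:
(1/ρ)|∂P/∂n| = fV + V²/R  →  V² + fR·V − fR·V_g = 0
With fR = 1.01×10⁻⁴ × 990×10³ m = 100.0 m/s:
V = [−fR + √((fR)² + 4 fR V_g)]/2 = [−100.0 + √(100.0² + 4×100.0×35)]/2 = 27.5 m/s
Subgeostrophic (V < V_g = 35 m/s), as expected around a low.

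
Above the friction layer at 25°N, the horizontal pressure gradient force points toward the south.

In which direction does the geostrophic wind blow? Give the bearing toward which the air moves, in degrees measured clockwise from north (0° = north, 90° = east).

The pressure-gradient force points toward the south (bearing 180°).
Geostrophic balance: in the Northern Hemisphere the Coriolis force deflects motion to the right, so the geostrophic wind blows 90° to the right of the pressure-gradient force (low pressure on the left).
Rotating 180° by 90° clockwise gives 270° — the wind blows toward the west.

270°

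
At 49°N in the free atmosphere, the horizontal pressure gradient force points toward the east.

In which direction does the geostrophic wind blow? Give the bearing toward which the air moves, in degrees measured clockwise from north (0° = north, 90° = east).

The pressure-gradient force points toward the east (bearing 090°).
Geostrophic balance: in the Northern Hemisphere the Coriolis force deflects motion to the right, so the geostrophic wind blows 90° to the right of the pressure-gradient force (low pressure on the left).
Rotating 090° by 90° clockwise gives 180° — the wind blows toward the south.

180°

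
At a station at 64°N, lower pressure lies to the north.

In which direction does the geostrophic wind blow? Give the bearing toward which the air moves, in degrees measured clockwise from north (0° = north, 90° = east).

The pressure-gradient force points toward the north (bearing 000°).
Geostrophic balance: in the Northern Hemisphere the Coriolis force deflects motion to the right, so the geostrophic wind blows 90° to the right of the pressure-gradient force (low pressure on the left).
Rotating 000° by 90° clockwise gives 090° — the wind blows toward the east.

090°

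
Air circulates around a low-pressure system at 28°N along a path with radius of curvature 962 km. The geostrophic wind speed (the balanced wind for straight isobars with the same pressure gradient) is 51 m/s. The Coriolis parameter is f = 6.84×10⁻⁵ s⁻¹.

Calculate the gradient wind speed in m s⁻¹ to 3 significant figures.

Around a low, centrifugal force acts outward with Coriolis, so pressure-gradient force balances both:
(1/ρ)|∂P/∂n| = fV + V²/R  →  V² + fR·V − fR·V_g = 0
With fR = 6.84×10⁻⁵ × 962×10³ m = 65.8 m/s:
V = [−fR + √((fR)² + 4 fR V_g)]/2 = [−65.8 + √(65.8² + 4×65.8×51)]/2 = 33.7 m/s
Subgeostrophic (V < V_g = 51 m/s), as expected around a low.

33.7 m s⁻¹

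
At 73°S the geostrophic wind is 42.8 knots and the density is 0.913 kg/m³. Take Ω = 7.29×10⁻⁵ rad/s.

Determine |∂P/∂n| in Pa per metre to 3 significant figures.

2.80×10⁻³ Pa/m

Coriolis parameter at 73°S:
f = 2Ω sin φ = 2 × 7.29×10⁻⁵ × sin 73° = 1.39×10⁻⁴ s⁻¹
Wind speed in SI: 42.8 knots = 22.0 m/s
Geostrophic balance rearranged: |∂P/∂n| = f ρ V_g
|∂P/∂n| = 1.39×10⁻⁴ × 0.913 × 22.0 = 2.80×10⁻³ Pa/m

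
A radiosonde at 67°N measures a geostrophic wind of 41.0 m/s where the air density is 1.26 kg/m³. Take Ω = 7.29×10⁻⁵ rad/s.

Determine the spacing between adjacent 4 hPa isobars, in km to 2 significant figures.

58 km

Coriolis parameter at 67°N:
f = 2Ω sin φ = 2 × 7.29×10⁻⁵ × sin 67° = 1.34×10⁻⁴ s⁻¹
Geostrophic balance rearranged: |∂P/∂n| = f ρ V_g
|∂P/∂n| = 1.34×10⁻⁴ × 1.26 × 41.0 = 6.93×10⁻³ Pa/m
Isobar spacing: Δn = ΔP/|∂P/∂n| = 400 Pa / 6.93×10⁻³ Pa/m = 57693 m ≈ 58 km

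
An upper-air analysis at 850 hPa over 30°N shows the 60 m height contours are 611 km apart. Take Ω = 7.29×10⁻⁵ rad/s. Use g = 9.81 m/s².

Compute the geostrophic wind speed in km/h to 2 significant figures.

48 km/h

Coriolis parameter at 30°N:
f = 2Ω sin φ = 2 × 7.29×10⁻⁵ × sin 30° = 7.29×10⁻⁵ s⁻¹
Height gradient: |∂Z/∂n| = 60 m / 611000 m = 9.82×10⁻⁵
On a pressure surface, geostrophic balance gives V_g = (g/f)|∂Z/∂n|:
V_g = 9.81 × 9.82×10⁻⁵ / 7.29×10⁻⁵ = 13.2 m/s
Converting: 13.2 m/s × 3.6 = 48 km/h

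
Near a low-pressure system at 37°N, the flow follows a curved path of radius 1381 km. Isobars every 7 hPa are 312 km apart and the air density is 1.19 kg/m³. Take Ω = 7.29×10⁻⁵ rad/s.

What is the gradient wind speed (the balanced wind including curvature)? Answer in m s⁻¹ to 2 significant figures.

Coriolis parameter at 37°N:
f = 2Ω sin φ = 2 × 7.29×10⁻⁵ × sin 37° = 8.77×10⁻⁵ s⁻¹
Pressure gradient: |∂P/∂n| = 700 Pa / 312000 m = 2.24×10⁻³ Pa/m
Geostrophic speed: V_g = |∂P/∂n|/(fρ) = 2.24×10⁻³/(8.77×10⁻⁵ × 1.19) = 21.5 m/s
Around a low, centrifugal force acts outward with Coriolis, so pressure-gradient force balances both:
(1/ρ)|∂P/∂n| = fV + V²/R  →  V² + fR·V − fR·V_g = 0
With fR = 8.77×10⁻⁵ × 1381×10³ m = 121 m/s:
V = [−fR + √((fR)² + 4 fR V_g)]/2 = [−121 + √(121² + 4×121×21.5)]/2 = 18.6 m/s
Subgeostrophic (V < V_g = 21.5 m/s), as expected around a low.

19 m s⁻¹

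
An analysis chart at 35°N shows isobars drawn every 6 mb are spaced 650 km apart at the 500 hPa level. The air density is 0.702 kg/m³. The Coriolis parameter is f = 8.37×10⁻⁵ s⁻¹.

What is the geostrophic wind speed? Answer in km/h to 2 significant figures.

57 km/h

Pressure gradient: |∂P/∂n| = 600 Pa / 650000 m = 9.23×10⁻⁴ Pa/m
Geostrophic balance (pressure-gradient force = Coriolis force):
V_g = (1/(fρ)) |∂P/∂n| = 9.23×10⁻⁴ / (8.37×10⁻⁵ × 0.702) = 15.7 m/s
Converting: 15.7 m/s × 3.6 = 57 km/h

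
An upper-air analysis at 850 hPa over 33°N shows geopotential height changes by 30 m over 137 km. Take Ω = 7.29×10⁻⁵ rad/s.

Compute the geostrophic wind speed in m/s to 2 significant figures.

Coriolis parameter at 33°N:
f = 2Ω sin φ = 2 × 7.29×10⁻⁵ × sin 33° = 7.94×10⁻⁵ s⁻¹
Height gradient: |∂Z/∂n| = 30 m / 137000 m = 2.19×10⁻⁴
On a pressure surface, geostrophic balance gives V_g = (g/f)|∂Z/∂n|:
V_g = 9.81 × 2.19×10⁻⁴ / 7.94×10⁻⁵ = 27.1 m/s

27 m/s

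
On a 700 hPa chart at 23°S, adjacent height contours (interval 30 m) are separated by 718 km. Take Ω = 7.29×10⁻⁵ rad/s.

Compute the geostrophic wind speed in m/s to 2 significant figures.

7.2 m/s

Coriolis parameter at 23°S:
f = 2Ω sin φ = 2 × 7.29×10⁻⁵ × sin 23° = 5.70×10⁻⁵ s⁻¹
Height gradient: |∂Z/∂n| = 30 m / 718000 m = 4.18×10⁻⁵
On a pressure surface, geostrophic balance gives V_g = (g/f)|∂Z/∂n|:
V_g = 9.81 × 4.18×10⁻⁵ / 5.70×10⁻⁵ = 7.19 m/s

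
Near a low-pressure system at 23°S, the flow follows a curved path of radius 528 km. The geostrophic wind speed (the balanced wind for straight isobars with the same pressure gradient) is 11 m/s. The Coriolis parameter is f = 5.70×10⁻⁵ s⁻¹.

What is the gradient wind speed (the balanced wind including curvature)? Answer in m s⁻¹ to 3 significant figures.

Around a low, centrifugal force acts outward with Coriolis, so pressure-gradient force balances both:
(1/ρ)|∂P/∂n| = fV + V²/R  →  V² + fR·V − fR·V_g = 0
With fR = 5.70×10⁻⁵ × 528×10³ m = 30.1 m/s:
V = [−fR + √((fR)² + 4 fR V_g)]/2 = [−30.1 + √(30.1² + 4×30.1×11)]/2 = 8.56 m/s
Subgeostrophic (V < V_g = 11 m/s), as expected around a low.

8.56 m s⁻¹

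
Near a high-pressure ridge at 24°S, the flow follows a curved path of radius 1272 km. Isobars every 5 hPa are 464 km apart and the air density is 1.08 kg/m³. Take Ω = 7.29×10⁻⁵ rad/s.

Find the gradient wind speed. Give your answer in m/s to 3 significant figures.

Coriolis parameter at 24°S:
f = 2Ω sin φ = 2 × 7.29×10⁻⁵ × sin 24° = 5.93×10⁻⁵ s⁻¹
Pressure gradient: |∂P/∂n| = 500 Pa / 464000 m = 1.08×10⁻³ Pa/m
Geostrophic speed: V_g = |∂P/∂n|/(fρ) = 1.08×10⁻³/(5.93×10⁻⁵ × 1.08) = 16.8 m/s
Around a high, pressure-gradient force acts outward with centrifugal, so Coriolis balances both:
fV = (1/ρ)|∂P/∂n| + V²/R  →  V² − fR·V + fR·V_g = 0
With fR = 5.93×10⁻⁵ × 1272×10³ m = 75.4 m/s:
V = [fR − √((fR)² − 4 fR V_g)]/2 = [75.4 − √(75.4² − 4×75.4×16.8)]/2 = 25.3 m/s
Supergeostrophic (V > V_g = 16.8 m/s), as expected around a high.

25.3 m/s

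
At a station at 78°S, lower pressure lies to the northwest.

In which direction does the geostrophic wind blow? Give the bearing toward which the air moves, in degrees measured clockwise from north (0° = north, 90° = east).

The pressure-gradient force points toward the northwest (bearing 315°).
Geostrophic balance: in the Southern Hemisphere the Coriolis force deflects motion to the left, so the geostrophic wind blows 90° to the left of the pressure-gradient force (low pressure on the right).
Rotating 315° by 90° counterclockwise gives 225° — the wind blows toward the southwest.

225°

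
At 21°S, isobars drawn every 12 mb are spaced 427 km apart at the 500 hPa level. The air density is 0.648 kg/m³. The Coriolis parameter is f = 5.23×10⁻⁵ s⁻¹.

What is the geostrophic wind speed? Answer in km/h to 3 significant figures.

Pressure gradient: |∂P/∂n| = 1200 Pa / 427000 m = 2.81×10⁻³ Pa/m
Geostrophic balance (pressure-gradient force = Coriolis force):
V_g = (1/(fρ)) |∂P/∂n| = 2.81×10⁻³ / (5.23×10⁻⁵ × 0.648) = 82.9 m/s
Converting: 82.9 m/s × 3.6 = 299 km/h

299 km/h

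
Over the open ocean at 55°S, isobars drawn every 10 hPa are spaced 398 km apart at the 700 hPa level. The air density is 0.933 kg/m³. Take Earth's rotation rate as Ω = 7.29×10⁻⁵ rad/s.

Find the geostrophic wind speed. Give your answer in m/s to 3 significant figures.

Coriolis parameter at 55°S:
f = 2Ω sin φ = 2 × 7.29×10⁻⁵ × sin 55° = 1.19×10⁻⁴ s⁻¹
Pressure gradient: |∂P/∂n| = 1000 Pa / 398000 m = 2.51×10⁻³ Pa/m
Geostrophic balance (pressure-gradient force = Coriolis force):
V_g = (1/(fρ)) |∂P/∂n| = 2.51×10⁻³ / (1.19×10⁻⁴ × 0.933) = 22.5 m/s

22.5 m/s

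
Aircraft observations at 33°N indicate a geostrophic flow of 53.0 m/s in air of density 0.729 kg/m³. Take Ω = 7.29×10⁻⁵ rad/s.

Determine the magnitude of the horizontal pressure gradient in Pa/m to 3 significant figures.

Coriolis parameter at 33°N:
f = 2Ω sin φ = 2 × 7.29×10⁻⁵ × sin 33° = 7.94×10⁻⁵ s⁻¹
Geostrophic balance rearranged: |∂P/∂n| = f ρ V_g
|∂P/∂n| = 7.94×10⁻⁵ × 0.729 × 53.0 = 3.07×10⁻³ Pa/m

3.07×10⁻³ Pa/m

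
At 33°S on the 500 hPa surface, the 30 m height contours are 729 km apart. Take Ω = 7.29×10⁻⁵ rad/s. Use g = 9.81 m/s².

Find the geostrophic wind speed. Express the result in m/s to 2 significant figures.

5.1 m/s

Coriolis parameter at 33°S:
f = 2Ω sin φ = 2 × 7.29×10⁻⁵ × sin 33° = 7.94×10⁻⁵ s⁻¹
Height gradient: |∂Z/∂n| = 30 m / 729000 m = 4.12×10⁻⁵
On a pressure surface, geostrophic balance gives V_g = (g/f)|∂Z/∂n|:
V_g = 9.81 × 4.12×10⁻⁵ / 7.94×10⁻⁵ = 5.08 m/s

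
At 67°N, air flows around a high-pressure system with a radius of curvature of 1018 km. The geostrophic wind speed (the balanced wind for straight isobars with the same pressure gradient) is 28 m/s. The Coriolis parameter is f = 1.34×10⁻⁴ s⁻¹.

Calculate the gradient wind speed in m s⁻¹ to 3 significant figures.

39.4 m s⁻¹

Around a high, pressure-gradient force acts outward with centrifugal, so Coriolis balances both:
fV = (1/ρ)|∂P/∂n| + V²/R  →  V² − fR·V + fR·V_g = 0
With fR = 1.34×10⁻⁴ × 1018×10³ m = 136 m/s:
V = [fR − √((fR)² − 4 fR V_g)]/2 = [136 − √(136² − 4×136×28)]/2 = 39.4 m/s
Supergeostrophic (V > V_g = 28 m/s), as expected around a high.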